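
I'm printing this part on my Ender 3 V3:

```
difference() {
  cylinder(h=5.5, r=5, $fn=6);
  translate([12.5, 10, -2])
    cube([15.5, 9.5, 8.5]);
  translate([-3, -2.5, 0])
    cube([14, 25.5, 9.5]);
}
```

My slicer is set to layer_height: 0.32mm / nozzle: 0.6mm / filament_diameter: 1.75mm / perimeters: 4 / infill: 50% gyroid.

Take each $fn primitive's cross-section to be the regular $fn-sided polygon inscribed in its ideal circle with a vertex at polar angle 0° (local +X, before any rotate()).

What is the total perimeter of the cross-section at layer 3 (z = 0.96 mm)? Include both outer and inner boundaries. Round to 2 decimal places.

28.63 mm

At z = 0.96 mm: the cylinder: section is a regular 6-gon, circumradius r=5 (perimeter = 2·6·5.000·sin(180°/6) = 30.00 mm); the cube at (12.5, 10) (footprint 15.5×9.5) is included at this height (perimeter 50.00 mm); the cube at (-3, -2.5) (footprint 14×25.5) is included at this height (perimeter 79.00 mm); After the difference (first − rest): starting from the r=5 cylinder, the 15.5×9.5 cube at (12.5, 10) misses the remaining region (no effect); the 14×25.5 cube at (-3, -2.5) partially overlaps it — only the 47.21 mm² overlap (of its 357.00 mm²) is removed, clipping the outline — boundary = 28.63 mm. Overall, the cross-section is a single solid region. Total boundary length (outer) = 28.63 mm.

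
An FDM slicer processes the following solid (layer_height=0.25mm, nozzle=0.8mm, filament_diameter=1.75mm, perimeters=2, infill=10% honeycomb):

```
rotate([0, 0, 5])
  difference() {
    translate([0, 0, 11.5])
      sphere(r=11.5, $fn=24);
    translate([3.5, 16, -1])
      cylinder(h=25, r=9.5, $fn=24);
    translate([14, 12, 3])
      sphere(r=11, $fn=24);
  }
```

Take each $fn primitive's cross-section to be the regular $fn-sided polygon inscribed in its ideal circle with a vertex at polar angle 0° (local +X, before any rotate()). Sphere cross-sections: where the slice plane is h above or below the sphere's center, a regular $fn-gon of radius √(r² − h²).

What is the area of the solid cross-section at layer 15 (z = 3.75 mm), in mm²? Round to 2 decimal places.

At z = 3.75 mm: the sphere: section is a regular 24-gon, circumradius = √(r²−h²) = √(11.5²−7.75²) = 8.496 (area = (24/2)·8.496²·sin(360°/24) = 224.20 mm²); the cylinder at (3.5, 16): section is a regular 24-gon, circumradius r=9.5 (area = (24/2)·9.500²·sin(360°/24) = 280.30 mm²); the r=11 sphere at (14, 12) contributes a regular 24-gon of circumradius √(11²−0.75²) = 10.974 (area = (24/2)·10.974²·sin(360°/24) = 374.06 mm²); Taking the first minus the rest: starting from the r=11.5 sphere (224.20 mm²), the r=9.5 cylinder at (3.5, 16) partially overlaps it — only the 7.32 mm² overlap (of its 280.30 mm²) is removed, clipping the outline; the r=11 sphere at (14, 12) partially overlaps it — only the 3.32 mm² overlap (of its 374.06 mm²) is removed, clipping the outline — area = 213.56 mm²; (whole slice rotated 5° about Z — lengths, areas and connectivity unchanged). Overall, the cross-section is a single solid region. Net area = 213.56 mm².

213.56 mm²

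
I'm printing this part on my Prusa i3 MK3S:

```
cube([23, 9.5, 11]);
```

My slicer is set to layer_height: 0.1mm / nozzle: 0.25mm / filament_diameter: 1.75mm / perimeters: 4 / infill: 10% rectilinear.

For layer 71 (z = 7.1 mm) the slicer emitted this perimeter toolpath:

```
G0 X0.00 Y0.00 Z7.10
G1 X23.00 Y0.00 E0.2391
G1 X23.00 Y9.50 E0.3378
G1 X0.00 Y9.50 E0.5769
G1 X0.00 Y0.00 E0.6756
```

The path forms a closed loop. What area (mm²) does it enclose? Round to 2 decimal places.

218.50 mm²

Apply the shoelace formula to the sequence of (X, Y) vertices; enclosed area = 218.50 mm².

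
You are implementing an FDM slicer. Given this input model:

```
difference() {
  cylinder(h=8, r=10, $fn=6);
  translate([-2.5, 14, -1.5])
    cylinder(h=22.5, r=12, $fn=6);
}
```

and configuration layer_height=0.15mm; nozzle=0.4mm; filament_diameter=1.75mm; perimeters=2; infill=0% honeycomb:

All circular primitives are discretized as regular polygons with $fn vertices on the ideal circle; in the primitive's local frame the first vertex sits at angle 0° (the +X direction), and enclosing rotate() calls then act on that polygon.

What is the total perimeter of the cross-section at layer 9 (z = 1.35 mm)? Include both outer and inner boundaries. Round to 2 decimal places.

At z = 1.35 mm: the r=10 cylinder gives a regular 6-gon of circumradius 10 (constant along its height) (perimeter = 2·6·10.000·sin(180°/6) = 60.00 mm); the cylinder at (-2.5, 14): section is a regular 6-gon, circumradius r=12 (perimeter = 2·6·12.000·sin(180°/6) = 72.00 mm); Taking the first minus the rest: starting from the r=10 cylinder, the r=12 cylinder at (-2.5, 14) partially overlaps it — only the 56.82 mm² overlap (of its 374.12 mm²) is removed, clipping the outline — boundary = 58.58 mm. Overall, the cross-section is a single solid region. Total boundary length (outer) = 58.58 mm.

58.58 mm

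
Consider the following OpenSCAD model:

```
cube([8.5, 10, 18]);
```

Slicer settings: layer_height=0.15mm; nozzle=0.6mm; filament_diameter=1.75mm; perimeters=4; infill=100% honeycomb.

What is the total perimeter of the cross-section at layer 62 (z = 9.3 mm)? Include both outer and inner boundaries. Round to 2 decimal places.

At z = 9.3 mm: the cube (footprint 8.5×10) is included at this height (perimeter 37.00 mm). Overall, the cross-section is a single solid region. Total boundary length (outer) = 37.00 mm.

37.00 mm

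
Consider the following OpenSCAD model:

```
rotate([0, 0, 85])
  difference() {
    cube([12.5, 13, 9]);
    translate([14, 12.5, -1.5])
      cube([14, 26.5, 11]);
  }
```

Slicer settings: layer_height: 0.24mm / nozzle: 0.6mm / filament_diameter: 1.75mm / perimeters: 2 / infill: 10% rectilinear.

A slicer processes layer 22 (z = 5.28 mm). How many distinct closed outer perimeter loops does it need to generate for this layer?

1

At z = 5.28 mm: the cube (footprint 12.5×13) is included at this height; the 14×26.5 cube at (14, 12.5) contributes its full rectangle; After the difference (first − rest): starting from the 12.5×13 cube, the 14×26.5 cube at (14, 12.5) misses the remaining region (no effect) — 1 connected region; (rotated 85° about Z; rotation is an isometry so areas/perimeters/island counts are preserved). The result has 1 disconnected region.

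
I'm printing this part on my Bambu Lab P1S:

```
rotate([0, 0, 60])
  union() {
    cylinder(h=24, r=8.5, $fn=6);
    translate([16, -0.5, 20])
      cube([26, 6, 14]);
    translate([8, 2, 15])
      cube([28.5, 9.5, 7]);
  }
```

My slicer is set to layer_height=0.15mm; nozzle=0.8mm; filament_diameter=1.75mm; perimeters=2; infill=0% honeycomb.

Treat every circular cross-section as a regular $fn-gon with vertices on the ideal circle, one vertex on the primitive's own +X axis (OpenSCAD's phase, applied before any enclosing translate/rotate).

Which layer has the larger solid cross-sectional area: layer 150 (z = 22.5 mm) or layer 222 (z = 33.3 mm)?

Layer 150 (z = 22.5): the r=8.5 cylinder gives a regular 6-gon of circumradius 8.5 (constant along its height) (area = (6/2)·8.500²·sin(360°/6) = 187.71 mm²); the cube at (16, -0.5) (footprint 26×6) is included at this height (area 156.00 mm²); the cube at (8, 2) is not intersected at this z (z outside [15, 22]); Taking the union: the 2 present regions are separate (no shared area or edge), so areas and boundary lengths simply add and each stays a separate island — area = 343.71 mm²; (rotated 60° about Z; rotation is an isometry so areas/perimeters/island counts are preserved). So its area = 343.71 mm². Layer 222 (z = 33.3): the cylinder is not intersected at this z (z outside [0, 24]); the cube at (16, -0.5) (footprint 26×6) is included at this height (area 156.00 mm²); the cube at (8, 2) is not intersected at this z (z outside [15, 22]); Combining (union): only the 26×6 cube at (16, -0.5) is present, so the union is just that shape — area = 156.00 mm²; (whole slice rotated 60° about Z — lengths, areas and connectivity unchanged). So its area = 156.00 mm². Layer 150 is larger (343.71 vs 156.00 mm²).

layer 150 (z = 22.5 mm)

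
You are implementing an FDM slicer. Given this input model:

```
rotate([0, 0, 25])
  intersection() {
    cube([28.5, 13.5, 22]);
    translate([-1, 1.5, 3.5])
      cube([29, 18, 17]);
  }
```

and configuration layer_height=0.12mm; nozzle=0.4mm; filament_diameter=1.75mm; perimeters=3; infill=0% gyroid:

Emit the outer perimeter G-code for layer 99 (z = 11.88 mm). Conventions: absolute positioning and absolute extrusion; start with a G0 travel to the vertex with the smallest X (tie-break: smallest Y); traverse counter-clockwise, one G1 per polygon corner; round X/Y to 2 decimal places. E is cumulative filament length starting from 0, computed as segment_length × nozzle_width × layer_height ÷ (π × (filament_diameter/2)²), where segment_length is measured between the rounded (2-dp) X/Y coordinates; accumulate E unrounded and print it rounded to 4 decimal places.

At z = 11.88 mm: the cube is present — its section is the full 28.5×13.5 rectangle; the cube at (-1, 1.5) (footprint 29×18) is included at this height; After intersecting: the 29×18 cube at (-1, 1.5) partially overlaps the 28.5×13.5 cube; clipping to the common part keeps 336.00 mm² — 1 connected region; (whole slice rotated 25° about Z — lengths, areas and connectivity unchanged). The outline is a single polygon with 4 vertices. Extrusion per mm of travel: 0.4 × 0.12 / (π × 0.875²) = 0.019956. Accumulating E over each segment gives final E = 1.5966.

G0 X-5.71 Y12.24 Z11.88
G1 X-0.63 Y1.36 E0.2396
G1 X24.74 Y13.19 E0.7982
G1 X19.67 Y24.07 E1.0378
G1 X-5.71 Y12.24 E1.5966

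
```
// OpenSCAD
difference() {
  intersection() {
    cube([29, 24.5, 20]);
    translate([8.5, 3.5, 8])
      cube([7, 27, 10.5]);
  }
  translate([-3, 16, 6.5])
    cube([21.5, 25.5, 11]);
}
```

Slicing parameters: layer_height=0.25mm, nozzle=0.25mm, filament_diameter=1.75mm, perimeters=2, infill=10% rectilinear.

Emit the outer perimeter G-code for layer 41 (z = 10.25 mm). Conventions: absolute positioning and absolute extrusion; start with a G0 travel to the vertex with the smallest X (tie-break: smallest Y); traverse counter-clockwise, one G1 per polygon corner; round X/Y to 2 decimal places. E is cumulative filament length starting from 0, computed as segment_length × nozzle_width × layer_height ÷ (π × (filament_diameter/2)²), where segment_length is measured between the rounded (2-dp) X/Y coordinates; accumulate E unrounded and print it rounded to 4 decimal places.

At z = 10.25 mm: the 29×24.5 cube contributes its full rectangle; the cube at (8.5, 3.5) (footprint 7×27) is included at this height; Taking the intersection: the 7×27 cube at (8.5, 3.5) partially overlaps the 29×24.5 cube; clipping to the common part keeps 147.00 mm² — 1 connected region; the cube at (-3, 16) is present — its section is the full 21.5×25.5 rectangle; Subtracting the remaining from the first: starting from the result so far, the 21.5×25.5 cube at (-3, 16) partially overlaps it — only the 59.50 mm² overlap (of its 548.25 mm²) is removed, clipping the outline — 1 connected region. The outline is a single polygon with 4 vertices. Extrusion per mm of travel: 0.25 × 0.25 / (π × 0.875²) = 0.025984. Accumulating E over each segment gives final E = 1.0134.

G0 X8.50 Y3.50 Z10.25
G1 X15.50 Y3.50 E0.1819
G1 X15.50 Y16.00 E0.5067
G1 X8.50 Y16.00 E0.6886
G1 X8.50 Y3.50 E1.0134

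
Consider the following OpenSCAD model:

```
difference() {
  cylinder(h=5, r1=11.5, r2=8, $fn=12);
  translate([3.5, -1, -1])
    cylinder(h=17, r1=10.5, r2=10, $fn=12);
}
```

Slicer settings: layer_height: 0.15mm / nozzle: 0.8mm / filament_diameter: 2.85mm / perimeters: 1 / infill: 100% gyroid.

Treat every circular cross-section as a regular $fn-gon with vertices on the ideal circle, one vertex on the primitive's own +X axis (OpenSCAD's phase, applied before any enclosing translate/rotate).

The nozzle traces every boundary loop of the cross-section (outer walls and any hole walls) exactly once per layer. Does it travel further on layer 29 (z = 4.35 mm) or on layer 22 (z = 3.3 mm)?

Layer 29 (z = 4.35): the cone contributes a regular 12-gon of circumradius 8.455 (interpolated between r1=11.5 and r2=8 at t=0.870) (perimeter = 2·12·8.455·sin(180°/12) = 52.52 mm); the cone at (3.5, -1): at t=0.315 of its height the radius interpolates to r₁+(r₂−r₁)t = 10.343, giving a regular 12-gon of that circumradius (perimeter = 2·12·10.343·sin(180°/12) = 64.24 mm); Subtracting the remaining from the first: starting from the cone, the cone at (3.5, -1) partially overlaps it — only the 192.62 mm² overlap (of its 320.91 mm²) is removed, clipping the outline — boundary = 37.98 mm. So its perimeter = 37.98 mm. Layer 22 (z = 3.3): the cone contributes a regular 12-gon of circumradius 9.190 (interpolated between r1=11.5 and r2=8 at t=0.660) (perimeter = 2·12·9.190·sin(180°/12) = 57.09 mm); the cone at (3.5, -1): at t=0.253 of its height the radius interpolates to r₁+(r₂−r₁)t = 10.374, giving a regular 12-gon of that circumradius (perimeter = 2·12·10.374·sin(180°/12) = 64.44 mm); After the difference (first − rest): starting from the cone, the cone at (3.5, -1) partially overlaps it — only the 215.08 mm² overlap (of its 322.83 mm²) is removed, clipping the outline — boundary = 48.77 mm. So its perimeter = 48.77 mm. Layer 22 is larger (48.77 vs 37.98 mm).

layer 22 (z = 3.3 mm)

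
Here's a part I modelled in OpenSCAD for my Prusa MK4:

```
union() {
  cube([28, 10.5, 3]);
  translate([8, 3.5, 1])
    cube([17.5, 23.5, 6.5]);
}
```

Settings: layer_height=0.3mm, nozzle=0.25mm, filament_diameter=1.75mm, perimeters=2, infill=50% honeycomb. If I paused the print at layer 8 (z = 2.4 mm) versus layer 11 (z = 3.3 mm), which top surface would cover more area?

Layer 8 (z = 2.4): the 28×10.5 cube contributes its full rectangle (area 294.00 mm²); the cube at (8, 3.5) is present — its section is the full 17.5×23.5 rectangle (area 411.25 mm²); Merging all regions: the regions partially overlap — summed areas 705.25 mm² minus the doubly-counted overlap 122.50 mm² gives 582.75 mm² — area = 582.75 mm². So its area = 582.75 mm². Layer 11 (z = 3.3): the cube is not intersected at this z (z outside [0, 3]); the cube at (8, 3.5) (footprint 17.5×23.5) is included at this height (area 411.25 mm²); Taking the union: only the 17.5×23.5 cube at (8, 3.5) is present, so the union is just that shape — area = 411.25 mm². So its area = 411.25 mm². Layer 8 is larger (582.75 vs 411.25 mm²).

layer 8 (z = 2.4 mm)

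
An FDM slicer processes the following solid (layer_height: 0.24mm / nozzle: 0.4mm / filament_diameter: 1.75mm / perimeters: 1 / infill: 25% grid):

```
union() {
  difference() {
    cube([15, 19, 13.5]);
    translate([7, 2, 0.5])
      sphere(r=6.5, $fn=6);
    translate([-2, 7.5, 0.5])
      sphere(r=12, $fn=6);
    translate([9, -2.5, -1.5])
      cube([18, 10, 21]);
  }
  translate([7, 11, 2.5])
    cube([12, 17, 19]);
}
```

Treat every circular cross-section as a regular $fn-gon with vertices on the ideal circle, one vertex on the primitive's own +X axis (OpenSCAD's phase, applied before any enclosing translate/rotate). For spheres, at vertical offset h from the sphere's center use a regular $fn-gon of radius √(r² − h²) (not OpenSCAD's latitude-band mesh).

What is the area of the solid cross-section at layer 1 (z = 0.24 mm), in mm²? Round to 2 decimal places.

At z = 0.24 mm: the cube is present — its section is the full 15×19 rectangle (area 285.00 mm²); the r=6.5 sphere at (7, 2) slices to a regular 6-gon of circumradius 6.495 (√(r²−h²) with h=0.26 from center) (area = (6/2)·6.495²·sin(360°/6) = 109.59 mm²); the r=12 sphere at (-2, 7.5) contributes a regular 6-gon of circumradius √(12²−0.26²) = 11.997 (area = (6/2)·11.997²·sin(360°/6) = 373.95 mm²); the cube at (9, -2.5) is present — its section is the full 18×10 rectangle (area 180.00 mm²); After the difference (first − rest): starting from the 15×19 cube (285.00 mm²), the r=6.5 sphere at (7, 2) partially overlaps it — only the 78.47 mm² overlap (of its 109.59 mm²) is removed, clipping the outline; the r=12 sphere at (-2, 7.5) partially overlaps it — only the 85.60 mm² overlap (of its 373.95 mm²) is removed, clipping the outline; the 18×10 cube at (9, -2.5) partially overlaps it — only the 21.18 mm² overlap (of its 180.00 mm²) is removed, clipping the outline — area = 99.75 mm²; the cube at (7, 11) is not intersected at this z (z outside [2.5, 21.5]); Combining (union): only the result so far is present, so the union is just that shape — area = 99.75 mm². Overall, the cross-section is a single solid region. Net area = 99.75 mm².

99.75 mm²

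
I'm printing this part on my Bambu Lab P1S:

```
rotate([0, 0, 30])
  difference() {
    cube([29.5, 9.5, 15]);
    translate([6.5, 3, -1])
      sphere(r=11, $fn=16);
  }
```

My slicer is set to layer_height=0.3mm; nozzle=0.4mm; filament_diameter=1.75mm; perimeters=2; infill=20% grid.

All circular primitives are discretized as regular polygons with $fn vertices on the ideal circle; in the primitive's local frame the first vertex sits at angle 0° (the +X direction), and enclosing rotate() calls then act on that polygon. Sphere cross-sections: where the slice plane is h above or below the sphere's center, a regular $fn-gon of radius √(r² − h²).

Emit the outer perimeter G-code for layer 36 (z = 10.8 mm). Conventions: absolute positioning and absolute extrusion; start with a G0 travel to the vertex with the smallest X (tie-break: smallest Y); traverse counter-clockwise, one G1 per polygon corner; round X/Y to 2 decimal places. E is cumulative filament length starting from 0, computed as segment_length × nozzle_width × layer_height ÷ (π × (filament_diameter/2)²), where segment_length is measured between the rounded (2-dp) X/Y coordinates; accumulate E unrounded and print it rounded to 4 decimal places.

At z = 10.8 mm: the 29.5×9.5 cube contributes its full rectangle; the sphere at (6.5, 3) is absent (|z−center|=11.800 > r=11); Taking the first minus the rest: none of the subtracted shapes is present at this height, so the 29.5×9.5 cube is unchanged — 1 connected region; (whole slice rotated 30° about Z — lengths, areas and connectivity unchanged). The outline is a single polygon with 4 vertices. Extrusion per mm of travel: 0.4 × 0.3 / (π × 0.875²) = 0.049890. Accumulating E over each segment gives final E = 3.8919.

G0 X-4.75 Y8.23 Z10.80
G1 X0.00 Y0.00 E0.4741
G1 X25.55 Y14.75 E1.9459
G1 X20.80 Y22.98 E2.4200
G1 X-4.75 Y8.23 E3.8919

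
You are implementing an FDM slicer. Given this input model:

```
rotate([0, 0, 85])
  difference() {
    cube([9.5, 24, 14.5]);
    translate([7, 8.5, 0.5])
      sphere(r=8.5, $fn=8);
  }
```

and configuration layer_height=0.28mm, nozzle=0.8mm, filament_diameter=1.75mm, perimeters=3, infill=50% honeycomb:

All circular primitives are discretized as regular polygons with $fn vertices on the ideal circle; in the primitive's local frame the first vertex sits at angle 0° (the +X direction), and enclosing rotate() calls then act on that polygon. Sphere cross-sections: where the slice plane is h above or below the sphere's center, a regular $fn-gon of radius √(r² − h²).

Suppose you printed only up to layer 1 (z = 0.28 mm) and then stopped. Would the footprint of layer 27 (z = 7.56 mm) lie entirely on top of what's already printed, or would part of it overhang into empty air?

part overhangs

Compare the two slices. At z = 0.28: the cube is present — its section is the full 9.5×24 rectangle (area 228.00 mm²); the r=8.5 sphere at (7, 8.5) slices to a regular 8-gon of circumradius 8.497 (√(r²−h²) with h=0.22 from center) (area = (8/2)·8.497²·sin(360°/8) = 204.22 mm²); Taking the first minus the rest: starting from the 9.5×24 cube (228.00 mm²), the r=8.5 sphere at (7, 8.5) partially overlaps it — only the 136.59 mm² overlap (of its 204.22 mm²) is removed, clipping the outline — area = 91.41 mm²; (rotated 85° about Z; rotation is an isometry so areas/perimeters/island counts are preserved). At z = 7.56: the cube is present — its section is the full 9.5×24 rectangle (area 228.00 mm²); the r=8.5 sphere at (7, 8.5) contributes a regular 8-gon of circumradius √(8.5²−7.06²) = 4.734 (area = (8/2)·4.734²·sin(360°/8) = 63.37 mm²); Taking the first minus the rest: starting from the 9.5×24 cube (228.00 mm²), the r=8.5 sphere at (7, 8.5) partially overlaps it — only the 52.77 mm² overlap (of its 63.37 mm²) is removed, clipping the outline — area = 175.23 mm²; (whole slice rotated 85° about Z — lengths, areas and connectivity unchanged). Checking containment: at z = 7.56 the cross-section extends beyond the z = 0.28 cross-section by about 83.83 mm².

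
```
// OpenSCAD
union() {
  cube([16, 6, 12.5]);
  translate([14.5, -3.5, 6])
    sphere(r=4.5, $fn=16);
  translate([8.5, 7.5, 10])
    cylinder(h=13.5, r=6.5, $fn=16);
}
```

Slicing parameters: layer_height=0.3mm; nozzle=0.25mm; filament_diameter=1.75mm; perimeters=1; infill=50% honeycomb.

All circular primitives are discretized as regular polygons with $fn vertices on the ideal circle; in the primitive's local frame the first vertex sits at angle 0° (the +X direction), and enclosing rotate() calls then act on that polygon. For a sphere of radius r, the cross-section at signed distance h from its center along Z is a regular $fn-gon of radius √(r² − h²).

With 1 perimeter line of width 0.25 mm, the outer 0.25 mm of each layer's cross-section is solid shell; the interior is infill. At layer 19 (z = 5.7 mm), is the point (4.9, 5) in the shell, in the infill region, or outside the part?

infill

At z = 5.7 mm: the 16×6 cube contributes its full rectangle; the r=4.5 sphere at (14.5, -3.5) contributes a regular 16-gon of circumradius √(4.5²−0.3²) = 4.490; the cylinder at (8.5, 7.5) is not intersected at this z (z outside [10, 23.5]); Combining (union): the regions partially overlap (shared area 2.98 mm²), so overlapping operands fuse into one piece — 1 connected region. Overall, the cross-section is a single solid region. The nearest boundary edge runs (0.00, 6.00)→(16.00, 6.00); distance from the point to it = 1.00 mm. The point is inside the cross-section and 1.00 mm from the nearest boundary — more than the 0.25 mm shell width (1 × 0.25), so it's in the infill interior.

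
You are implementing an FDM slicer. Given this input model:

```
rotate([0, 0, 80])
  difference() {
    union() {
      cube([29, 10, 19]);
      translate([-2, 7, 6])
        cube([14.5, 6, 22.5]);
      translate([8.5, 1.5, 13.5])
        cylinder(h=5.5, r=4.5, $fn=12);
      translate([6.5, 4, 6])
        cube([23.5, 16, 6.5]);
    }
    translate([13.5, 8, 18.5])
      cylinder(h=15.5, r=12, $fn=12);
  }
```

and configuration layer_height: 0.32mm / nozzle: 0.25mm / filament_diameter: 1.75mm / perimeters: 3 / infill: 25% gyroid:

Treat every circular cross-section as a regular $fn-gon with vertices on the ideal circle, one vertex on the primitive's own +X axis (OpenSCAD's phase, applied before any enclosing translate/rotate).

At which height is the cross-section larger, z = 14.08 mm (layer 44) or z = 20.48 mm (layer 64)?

layer 44 (z = 14.08 mm)

Layer 44 (z = 14.08): the 29×10 cube contributes its full rectangle (area 290.00 mm²); the cube at (-2, 7) is present — its section is the full 14.5×6 rectangle (area 87.00 mm²); the r=4.5 cylinder at (8.5, 1.5) contributes a regular 12-gon of circumradius 4.5 (area = (12/2)·4.500²·sin(360°/12) = 60.75 mm²); the cube at (6.5, 4) is not intersected at this z (z outside [6, 12.5]); Taking the union: the regions partially overlap — summed areas 437.75 mm² minus the doubly-counted overlap 80.77 mm² gives 356.98 mm² — area = 356.98 mm²; the cylinder at (13.5, 8) does not reach this height (z outside [18.5, 34]); Taking the first minus the rest: none of the subtracted shapes is present at this height, so the result so far is unchanged — area = 356.98 mm²; (rotated 80° about Z; rotation is an isometry so areas/perimeters/island counts are preserved). So its area = 356.98 mm². Layer 64 (z = 20.48): the cube is not intersected at this z (z outside [0, 19]); the 14.5×6 cube at (-2, 7) contributes its full rectangle (area 87.00 mm²); the cylinder at (8.5, 1.5) is not intersected at this z (z outside [13.5, 19]); the cube at (6.5, 4) is not intersected at this z (z outside [6, 12.5]); Taking the union: only the 14.5×6 cube at (-2, 7) is present, so the union is just that shape — area = 87.00 mm²; the r=12 cylinder at (13.5, 8) gives a regular 12-gon of circumradius 12 (constant along its height) (area = (12/2)·12.000²·sin(360°/12) = 432.00 mm²); Taking the first minus the rest: starting from that combined region (87.00 mm²), the r=12 cylinder at (13.5, 8) partially overlaps it — only the 62.52 mm² overlap (of its 432.00 mm²) is removed, clipping the outline — area = 24.48 mm²; (rotated 80° about Z; rotation is an isometry so areas/perimeters/island counts are preserved). So its area = 24.48 mm². Layer 44 is larger (356.98 vs 24.48 mm²).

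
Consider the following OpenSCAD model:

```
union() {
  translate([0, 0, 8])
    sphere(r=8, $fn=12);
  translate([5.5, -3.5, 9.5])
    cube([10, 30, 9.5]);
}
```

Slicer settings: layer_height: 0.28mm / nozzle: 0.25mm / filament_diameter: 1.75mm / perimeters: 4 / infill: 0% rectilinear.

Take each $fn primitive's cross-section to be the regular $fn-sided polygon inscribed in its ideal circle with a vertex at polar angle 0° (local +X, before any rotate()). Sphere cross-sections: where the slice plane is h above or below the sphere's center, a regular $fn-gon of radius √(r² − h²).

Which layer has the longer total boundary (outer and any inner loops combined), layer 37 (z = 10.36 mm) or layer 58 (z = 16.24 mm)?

layer 37 (z = 10.36 mm)

Layer 37 (z = 10.36): the r=8 sphere slices to a regular 12-gon of circumradius 7.644 (√(r²−h²) with h=2.36 from center) (perimeter = 2·12·7.644·sin(180°/12) = 47.48 mm); the cube at (5.5, -3.5) is present — its section is the full 10×30 rectangle (perimeter 80.00 mm); Merging all regions: the regions partially overlap (shared area 12.73 mm²), so the edge portions inside another operand are dropped and the merged outline is re-measured after clipping — boundary = 108.67 mm. So its perimeter = 108.67 mm. Layer 58 (z = 16.24): the sphere does not reach this height (|z−center|=8.240 > r=8); the 10×30 cube at (5.5, -3.5) contributes its full rectangle (perimeter 80.00 mm); Combining (union): only the 10×30 cube at (5.5, -3.5) is present, so the union is just that shape — boundary = 80.00 mm. So its perimeter = 80.00 mm. Layer 37 is larger (108.67 vs 80.00 mm).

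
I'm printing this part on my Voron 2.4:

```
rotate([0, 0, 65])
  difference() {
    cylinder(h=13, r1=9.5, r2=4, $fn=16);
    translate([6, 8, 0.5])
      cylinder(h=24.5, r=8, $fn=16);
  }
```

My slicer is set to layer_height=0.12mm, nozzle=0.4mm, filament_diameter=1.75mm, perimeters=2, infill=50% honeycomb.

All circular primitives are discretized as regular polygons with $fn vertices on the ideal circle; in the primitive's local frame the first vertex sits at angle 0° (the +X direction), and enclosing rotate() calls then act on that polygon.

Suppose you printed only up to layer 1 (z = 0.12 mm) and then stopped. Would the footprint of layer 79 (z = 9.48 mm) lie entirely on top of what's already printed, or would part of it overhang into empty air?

Compare the two slices. At z = 0.12: the cone (r1=9.5→r2=4) has section circumradius 9.449 here — a regular 16-gon (area = (16/2)·9.449²·sin(360°/16) = 273.35 mm²); the cylinder at (6, 8) is absent (z outside [0.5, 25]); Subtracting the remaining from the first: none of the subtracted shapes is present at this height, so the cone is unchanged — area = 273.35 mm²; (whole slice rotated 65° about Z — lengths, areas and connectivity unchanged). At z = 9.48: the cone contributes a regular 16-gon of circumradius 5.489 (interpolated between r1=9.5 and r2=4 at t=0.729) (area = (16/2)·5.489²·sin(360°/16) = 92.25 mm²); the r=8 cylinder at (6, 8) gives a regular 16-gon of circumradius 8 (constant along its height) (area = (16/2)·8.000²·sin(360°/16) = 195.93 mm²); After the difference (first − rest): starting from the cone (92.25 mm²), the r=8 cylinder at (6, 8) partially overlaps it — only the 19.46 mm² overlap (of its 195.93 mm²) is removed, clipping the outline — area = 72.78 mm²; (whole slice rotated 65° about Z — lengths, areas and connectivity unchanged). Checking containment: the cross-section at z = 9.48 is a subset of the cross-section at z = 0.12.

entirely on top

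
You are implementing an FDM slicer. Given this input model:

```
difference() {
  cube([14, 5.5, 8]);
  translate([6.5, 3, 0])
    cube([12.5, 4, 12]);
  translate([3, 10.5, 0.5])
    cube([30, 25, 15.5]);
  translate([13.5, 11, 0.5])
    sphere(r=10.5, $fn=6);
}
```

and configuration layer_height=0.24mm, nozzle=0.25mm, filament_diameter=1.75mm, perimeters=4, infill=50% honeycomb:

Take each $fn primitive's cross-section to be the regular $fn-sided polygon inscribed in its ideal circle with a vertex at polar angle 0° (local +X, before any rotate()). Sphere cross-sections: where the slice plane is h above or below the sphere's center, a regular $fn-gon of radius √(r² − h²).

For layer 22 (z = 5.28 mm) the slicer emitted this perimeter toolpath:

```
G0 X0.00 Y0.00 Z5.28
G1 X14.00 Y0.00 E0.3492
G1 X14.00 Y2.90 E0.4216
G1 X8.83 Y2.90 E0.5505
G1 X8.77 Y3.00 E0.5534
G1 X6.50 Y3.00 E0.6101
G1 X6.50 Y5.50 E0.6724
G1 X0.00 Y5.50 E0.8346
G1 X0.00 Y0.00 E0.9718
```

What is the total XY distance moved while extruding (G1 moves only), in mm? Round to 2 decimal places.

38.96 mm

Sum the Euclidean lengths of each G1 segment: total = 38.96 mm.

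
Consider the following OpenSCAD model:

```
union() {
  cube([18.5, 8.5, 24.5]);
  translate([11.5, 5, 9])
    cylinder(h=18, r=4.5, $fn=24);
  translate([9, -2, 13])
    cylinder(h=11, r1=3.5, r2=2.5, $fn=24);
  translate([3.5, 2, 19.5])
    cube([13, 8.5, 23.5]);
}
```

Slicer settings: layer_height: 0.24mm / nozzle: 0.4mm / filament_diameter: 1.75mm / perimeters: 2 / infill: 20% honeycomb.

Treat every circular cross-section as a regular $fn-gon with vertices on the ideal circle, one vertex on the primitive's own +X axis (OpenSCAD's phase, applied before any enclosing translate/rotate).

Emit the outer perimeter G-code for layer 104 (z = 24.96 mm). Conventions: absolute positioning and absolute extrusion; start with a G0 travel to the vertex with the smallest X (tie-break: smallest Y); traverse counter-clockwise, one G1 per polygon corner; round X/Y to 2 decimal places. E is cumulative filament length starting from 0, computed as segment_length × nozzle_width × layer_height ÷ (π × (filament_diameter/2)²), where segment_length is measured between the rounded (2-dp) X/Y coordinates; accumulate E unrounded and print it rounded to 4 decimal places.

G0 X3.50 Y2.00 Z24.96
G1 X8.18 Y2.00 E0.1868
G1 X8.32 Y1.82 E0.1959
G1 X9.25 Y1.10 E0.2428
G1 X10.34 Y0.65 E0.2899
G1 X11.50 Y0.50 E0.3366
G1 X12.66 Y0.65 E0.3833
G1 X13.75 Y1.10 E0.4303
G1 X14.68 Y1.82 E0.4773
G1 X14.82 Y2.00 E0.4864
G1 X16.50 Y2.00 E0.5534
G1 X16.50 Y10.50 E0.8927
G1 X3.50 Y10.50 E1.4115
G1 X3.50 Y2.00 E1.7508

At z = 24.96 mm: the cube is not intersected at this z (z outside [0, 24.5]); the r=4.5 cylinder at (11.5, 5) contributes a regular 24-gon of circumradius 4.5; the cone at (9, -2) is not intersected at this z (z outside [13, 24]); the 13×8.5 cube at (3.5, 2) contributes its full rectangle; Taking the union: the regions partially overlap (shared area 56.11 mm²), so overlapping operands fuse into one piece — 1 connected region. The outline is a single polygon with 13 vertices. Extrusion per mm of travel: 0.4 × 0.24 / (π × 0.875²) = 0.039912. Accumulating E over each segment gives final E = 1.7508.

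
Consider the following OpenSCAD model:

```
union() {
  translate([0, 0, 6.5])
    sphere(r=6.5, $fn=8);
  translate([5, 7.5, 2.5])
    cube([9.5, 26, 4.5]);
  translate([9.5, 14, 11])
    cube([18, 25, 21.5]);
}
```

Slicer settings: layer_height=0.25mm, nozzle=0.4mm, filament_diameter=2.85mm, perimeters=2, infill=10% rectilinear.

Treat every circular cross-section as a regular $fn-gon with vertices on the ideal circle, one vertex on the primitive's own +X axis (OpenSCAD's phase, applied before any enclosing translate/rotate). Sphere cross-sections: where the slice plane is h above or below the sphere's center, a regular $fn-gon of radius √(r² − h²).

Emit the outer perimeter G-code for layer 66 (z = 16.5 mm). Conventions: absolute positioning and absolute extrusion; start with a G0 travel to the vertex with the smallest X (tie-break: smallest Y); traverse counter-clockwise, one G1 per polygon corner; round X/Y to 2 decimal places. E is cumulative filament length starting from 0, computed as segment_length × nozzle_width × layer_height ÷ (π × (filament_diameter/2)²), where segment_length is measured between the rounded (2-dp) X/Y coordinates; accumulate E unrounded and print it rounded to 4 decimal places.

G0 X9.50 Y14.00 Z16.50
G1 X27.50 Y14.00 E0.2822
G1 X27.50 Y39.00 E0.6740
G1 X9.50 Y39.00 E0.9562
G1 X9.50 Y14.00 E1.3481

At z = 16.5 mm: the sphere is absent (|z−center|=10.000 > r=6.5); the cube at (5, 7.5) does not reach this height (z outside [2.5, 7]); the cube at (9.5, 14) is present — its section is the full 18×25 rectangle; Combining (union): only the 18×25 cube at (9.5, 14) is present, so the union is just that shape — 1 connected region. The outline is a single polygon with 4 vertices. Extrusion per mm of travel: 0.4 × 0.25 / (π × 1.425²) = 0.015675. Accumulating E over each segment gives final E = 1.3481.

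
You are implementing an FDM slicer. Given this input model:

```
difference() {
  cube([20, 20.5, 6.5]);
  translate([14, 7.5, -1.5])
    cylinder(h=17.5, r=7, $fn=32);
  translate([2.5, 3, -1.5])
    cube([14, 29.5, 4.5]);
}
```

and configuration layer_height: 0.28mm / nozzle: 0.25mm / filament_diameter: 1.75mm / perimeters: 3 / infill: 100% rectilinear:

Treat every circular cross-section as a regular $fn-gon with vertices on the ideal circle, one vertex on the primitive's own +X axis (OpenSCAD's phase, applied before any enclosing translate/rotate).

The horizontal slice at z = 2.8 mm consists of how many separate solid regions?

At z = 2.8 mm: the 20×20.5 cube contributes its full rectangle; the r=7 cylinder at (14, 7.5) contributes a regular 32-gon of circumradius 7; the 14×29.5 cube at (2.5, 3) contributes its full rectangle; After the difference (first − rest): starting from the 20×20.5 cube, the r=7 cylinder at (14, 7.5) partially overlaps it — only the 148.24 mm² overlap (of its 152.95 mm²) is removed, clipping the outline; the 14×29.5 cube at (2.5, 3) partially overlaps it — only the 149.39 mm² overlap (of its 413.00 mm²) is removed, clipping the outline — 2 connected regions. The result has 2 disconnected regions.

2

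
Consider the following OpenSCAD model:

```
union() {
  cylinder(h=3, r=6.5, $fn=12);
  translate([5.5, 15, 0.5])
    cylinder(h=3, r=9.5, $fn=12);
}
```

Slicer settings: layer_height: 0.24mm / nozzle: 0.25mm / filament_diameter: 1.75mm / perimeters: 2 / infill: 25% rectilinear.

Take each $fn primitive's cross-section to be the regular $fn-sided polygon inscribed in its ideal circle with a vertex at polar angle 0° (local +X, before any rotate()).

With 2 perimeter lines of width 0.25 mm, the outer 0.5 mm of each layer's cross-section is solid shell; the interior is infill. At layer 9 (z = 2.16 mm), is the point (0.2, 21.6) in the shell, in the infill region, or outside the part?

infill

At z = 2.16 mm: the r=6.5 cylinder gives a regular 12-gon of circumradius 6.5 (constant along its height); the cylinder at (5.5, 15): section is a regular 12-gon, circumradius r=9.5; Combining (union): the 2 present regions are separate (no shared area or edge), so areas and boundary lengths simply add and each stays a separate island — 2 connected regions. Overall, the cross-section has 2 separate islands. The nearest boundary edge runs (-2.73, 19.75)→(0.75, 23.23); distance from the point to it = 0.76 mm. (Shell/infill is judged within the island containing the point — the largest one.) The point is inside the cross-section and 0.76 mm from the nearest boundary — more than the 0.5 mm shell width (2 × 0.25), so it's in the infill interior.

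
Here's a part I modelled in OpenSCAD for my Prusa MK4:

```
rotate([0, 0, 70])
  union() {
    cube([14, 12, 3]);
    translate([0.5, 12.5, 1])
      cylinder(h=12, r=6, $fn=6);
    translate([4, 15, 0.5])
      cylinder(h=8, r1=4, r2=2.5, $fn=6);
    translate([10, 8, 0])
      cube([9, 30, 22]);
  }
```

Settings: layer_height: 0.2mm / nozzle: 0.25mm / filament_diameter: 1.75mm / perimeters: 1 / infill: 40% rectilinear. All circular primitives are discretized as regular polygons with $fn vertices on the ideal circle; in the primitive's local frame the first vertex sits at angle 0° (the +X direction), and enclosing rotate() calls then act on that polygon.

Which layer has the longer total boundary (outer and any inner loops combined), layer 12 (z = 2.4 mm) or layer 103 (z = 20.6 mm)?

layer 12 (z = 2.4 mm)

Layer 12 (z = 2.4): the cube is present — its section is the full 14×12 rectangle (perimeter 52.00 mm); the r=6 cylinder at (0.5, 12.5) gives a regular 6-gon of circumradius 6 (constant along its height) (perimeter = 2·6·6.000·sin(180°/6) = 36.00 mm); the cone at (4, 15): at t=0.237 of its height the radius interpolates to r₁+(r₂−r₁)t = 3.644, giving a regular 6-gon of that circumradius (perimeter = 2·6·3.644·sin(180°/6) = 21.86 mm); the 9×30 cube at (10, 8) contributes its full rectangle (perimeter 78.00 mm); Merging all regions: the regions partially overlap (shared area 61.63 mm²), so the edge portions inside another operand are dropped and the merged outline is re-measured after clipping — boundary = 133.29 mm; (rotated 70° about Z; rotation is an isometry so areas/perimeters/island counts are preserved). So its perimeter = 133.29 mm. Layer 103 (z = 20.6): the cube does not reach this height (z outside [0, 3]); the cylinder at (0.5, 12.5) is absent (z outside [1, 13]); the cone at (4, 15) does not reach this height (z outside [0.5, 8.5]); the cube at (10, 8) (footprint 9×30) is included at this height (perimeter 78.00 mm); Merging all regions: only the 9×30 cube at (10, 8) is present, so the union is just that shape — boundary = 78.00 mm; (whole slice rotated 70° about Z — lengths, areas and connectivity unchanged). So its perimeter = 78.00 mm. Layer 12 is larger (133.29 vs 78.00 mm).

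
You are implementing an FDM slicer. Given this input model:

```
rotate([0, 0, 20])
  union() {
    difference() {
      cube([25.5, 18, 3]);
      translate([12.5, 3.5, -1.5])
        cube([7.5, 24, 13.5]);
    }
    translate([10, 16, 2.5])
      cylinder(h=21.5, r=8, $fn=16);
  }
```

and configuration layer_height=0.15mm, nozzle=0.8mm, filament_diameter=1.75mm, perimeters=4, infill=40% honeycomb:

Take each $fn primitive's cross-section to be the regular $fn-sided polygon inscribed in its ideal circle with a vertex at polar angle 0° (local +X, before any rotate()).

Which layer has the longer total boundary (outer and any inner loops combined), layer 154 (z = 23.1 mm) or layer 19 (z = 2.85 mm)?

layer 19 (z = 2.85 mm)

Layer 154 (z = 23.1): the cube is absent (z outside [0, 3]); the cube at (12.5, 3.5) is not intersected at this z (z outside [-1.5, 12]); After the difference (first − rest): the first operand is absent here, so nothing remains; the r=8 cylinder at (10, 16) gives a regular 16-gon of circumradius 8 (constant along its height) (perimeter = 2·16·8.000·sin(180°/16) = 49.94 mm); Combining (union): only the r=8 cylinder at (10, 16) is present, so the union is just that shape — boundary = 49.94 mm; (whole slice rotated 20° about Z — lengths, areas and connectivity unchanged). So its perimeter = 49.94 mm. Layer 19 (z = 2.85): the 25.5×18 cube contributes its full rectangle (perimeter 87.00 mm); the 7.5×24 cube at (12.5, 3.5) contributes its full rectangle (perimeter 63.00 mm); Subtracting the remaining from the first: starting from the 25.5×18 cube, the 7.5×24 cube at (12.5, 3.5) partially overlaps it — only the 108.75 mm² overlap (of its 180.00 mm²) is removed, clipping the outline — boundary = 116.00 mm; the r=8 cylinder at (10, 16) gives a regular 16-gon of circumradius 8 (constant along its height) (perimeter = 2·16·8.000·sin(180°/16) = 49.94 mm); Merging all regions: the regions partially overlap (shared area 88.96 mm²), so the edge portions inside another operand are dropped and the merged outline is re-measured after clipping — boundary = 129.26 mm; (whole slice rotated 20° about Z — lengths, areas and connectivity unchanged). So its perimeter = 129.26 mm. Layer 19 is larger (129.26 vs 49.94 mm).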